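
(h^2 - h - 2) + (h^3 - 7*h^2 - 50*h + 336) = h^3 - 6*h^2 - 51*h + 334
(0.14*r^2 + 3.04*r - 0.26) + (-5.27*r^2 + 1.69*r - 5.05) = -5.13*r^2 + 4.73*r - 5.31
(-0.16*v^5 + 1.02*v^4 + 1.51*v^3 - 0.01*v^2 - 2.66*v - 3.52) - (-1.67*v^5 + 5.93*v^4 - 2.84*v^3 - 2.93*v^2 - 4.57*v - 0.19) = 1.51*v^5 - 4.91*v^4 + 4.35*v^3 + 2.92*v^2 + 1.91*v - 3.33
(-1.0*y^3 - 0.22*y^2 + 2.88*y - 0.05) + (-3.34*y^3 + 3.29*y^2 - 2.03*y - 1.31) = -4.34*y^3 + 3.07*y^2 + 0.85*y - 1.36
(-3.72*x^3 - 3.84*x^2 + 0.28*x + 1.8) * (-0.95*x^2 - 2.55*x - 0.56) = 3.534*x^5 + 13.134*x^4 + 11.6092*x^3 - 0.2736*x^2 - 4.7468*x - 1.008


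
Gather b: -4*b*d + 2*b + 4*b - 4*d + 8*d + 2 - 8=b*(6 - 4*d) + 4*d - 6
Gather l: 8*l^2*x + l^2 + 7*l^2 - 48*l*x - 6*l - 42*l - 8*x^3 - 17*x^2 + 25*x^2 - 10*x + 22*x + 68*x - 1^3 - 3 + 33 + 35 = l^2*(8*x + 8) + l*(-48*x - 48) - 8*x^3 + 8*x^2 + 80*x + 64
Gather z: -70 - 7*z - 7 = -7*z - 77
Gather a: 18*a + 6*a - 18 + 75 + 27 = 24*a + 84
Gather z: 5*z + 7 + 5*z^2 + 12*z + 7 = 5*z^2 + 17*z + 14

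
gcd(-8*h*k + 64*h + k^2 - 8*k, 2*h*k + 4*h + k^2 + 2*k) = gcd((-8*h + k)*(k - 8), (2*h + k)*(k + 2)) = 1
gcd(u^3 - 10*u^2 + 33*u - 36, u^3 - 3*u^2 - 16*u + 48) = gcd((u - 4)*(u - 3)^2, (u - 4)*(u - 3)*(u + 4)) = u^2 - 7*u + 12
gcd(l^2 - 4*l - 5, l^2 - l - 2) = l + 1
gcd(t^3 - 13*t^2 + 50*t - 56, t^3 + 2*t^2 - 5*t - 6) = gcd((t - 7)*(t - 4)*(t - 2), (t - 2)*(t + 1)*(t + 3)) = t - 2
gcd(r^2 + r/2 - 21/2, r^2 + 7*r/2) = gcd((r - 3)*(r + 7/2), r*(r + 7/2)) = r + 7/2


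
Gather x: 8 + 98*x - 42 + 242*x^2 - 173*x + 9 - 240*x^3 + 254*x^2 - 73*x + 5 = -240*x^3 + 496*x^2 - 148*x - 20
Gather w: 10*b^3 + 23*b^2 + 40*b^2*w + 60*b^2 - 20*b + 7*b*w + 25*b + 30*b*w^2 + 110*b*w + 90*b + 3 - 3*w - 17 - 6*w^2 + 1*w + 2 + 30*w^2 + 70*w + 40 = 10*b^3 + 83*b^2 + 95*b + w^2*(30*b + 24) + w*(40*b^2 + 117*b + 68) + 28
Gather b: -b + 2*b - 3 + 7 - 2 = b + 2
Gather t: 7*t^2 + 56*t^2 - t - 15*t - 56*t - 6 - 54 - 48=63*t^2 - 72*t - 108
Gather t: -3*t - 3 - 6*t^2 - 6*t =-6*t^2 - 9*t - 3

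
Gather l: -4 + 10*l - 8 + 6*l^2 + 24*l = 6*l^2 + 34*l - 12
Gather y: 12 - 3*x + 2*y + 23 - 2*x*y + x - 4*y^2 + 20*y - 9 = -2*x - 4*y^2 + y*(22 - 2*x) + 26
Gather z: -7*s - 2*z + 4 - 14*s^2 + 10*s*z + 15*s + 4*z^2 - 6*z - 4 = -14*s^2 + 8*s + 4*z^2 + z*(10*s - 8)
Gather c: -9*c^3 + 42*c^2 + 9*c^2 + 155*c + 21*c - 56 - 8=-9*c^3 + 51*c^2 + 176*c - 64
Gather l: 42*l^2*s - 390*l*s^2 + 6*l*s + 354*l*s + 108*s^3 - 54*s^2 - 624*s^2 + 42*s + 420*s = 42*l^2*s + l*(-390*s^2 + 360*s) + 108*s^3 - 678*s^2 + 462*s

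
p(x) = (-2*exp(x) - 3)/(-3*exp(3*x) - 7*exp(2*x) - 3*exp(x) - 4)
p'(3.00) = 0.00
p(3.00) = 0.00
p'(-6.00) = 0.00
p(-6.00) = 0.75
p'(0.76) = -0.16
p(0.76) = 0.10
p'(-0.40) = -0.34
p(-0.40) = 0.43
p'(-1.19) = -0.17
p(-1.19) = 0.64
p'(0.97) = -0.12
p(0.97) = 0.07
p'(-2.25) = -0.03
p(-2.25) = 0.73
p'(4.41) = -0.00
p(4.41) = 0.00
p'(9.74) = -0.00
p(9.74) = 0.00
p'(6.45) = -0.00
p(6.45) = 0.00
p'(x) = (-2*exp(x) - 3)*(9*exp(3*x) + 14*exp(2*x) + 3*exp(x))/(-3*exp(3*x) - 7*exp(2*x) - 3*exp(x) - 4)^2 - 2*exp(x)/(-3*exp(3*x) - 7*exp(2*x) - 3*exp(x) - 4)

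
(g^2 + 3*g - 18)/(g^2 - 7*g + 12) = (g + 6)/(g - 4)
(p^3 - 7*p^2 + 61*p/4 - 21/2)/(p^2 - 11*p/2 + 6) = (p^2 - 11*p/2 + 7)/(p - 4)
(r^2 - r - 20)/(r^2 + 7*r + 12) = (r - 5)/(r + 3)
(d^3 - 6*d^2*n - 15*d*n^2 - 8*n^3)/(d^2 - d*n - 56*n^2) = (d^2 + 2*d*n + n^2)/(d + 7*n)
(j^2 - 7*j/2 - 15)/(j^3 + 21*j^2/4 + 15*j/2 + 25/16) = 8*(j - 6)/(8*j^2 + 22*j + 5)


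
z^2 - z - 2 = (z - 2)*(z + 1)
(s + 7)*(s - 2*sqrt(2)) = s^2 - 2*sqrt(2)*s + 7*s - 14*sqrt(2)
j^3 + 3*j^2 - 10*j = j*(j - 2)*(j + 5)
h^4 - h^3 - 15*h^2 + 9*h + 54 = (h - 3)^2*(h + 2)*(h + 3)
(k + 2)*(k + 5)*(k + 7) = k^3 + 14*k^2 + 59*k + 70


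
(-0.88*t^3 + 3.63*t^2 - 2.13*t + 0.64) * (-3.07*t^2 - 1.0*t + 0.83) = 2.7016*t^5 - 10.2641*t^4 + 2.1787*t^3 + 3.1781*t^2 - 2.4079*t + 0.5312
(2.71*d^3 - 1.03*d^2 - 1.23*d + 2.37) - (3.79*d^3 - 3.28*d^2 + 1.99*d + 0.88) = -1.08*d^3 + 2.25*d^2 - 3.22*d + 1.49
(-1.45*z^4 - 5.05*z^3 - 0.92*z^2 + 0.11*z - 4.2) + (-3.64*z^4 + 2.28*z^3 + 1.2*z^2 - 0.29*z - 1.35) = -5.09*z^4 - 2.77*z^3 + 0.28*z^2 - 0.18*z - 5.55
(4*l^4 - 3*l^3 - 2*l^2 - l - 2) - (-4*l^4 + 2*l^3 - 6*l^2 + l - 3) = 8*l^4 - 5*l^3 + 4*l^2 - 2*l + 1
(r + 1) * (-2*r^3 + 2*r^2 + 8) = -2*r^4 + 2*r^2 + 8*r + 8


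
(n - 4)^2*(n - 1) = n^3 - 9*n^2 + 24*n - 16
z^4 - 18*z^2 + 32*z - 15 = (z - 3)*(z - 1)^2*(z + 5)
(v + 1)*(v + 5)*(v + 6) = v^3 + 12*v^2 + 41*v + 30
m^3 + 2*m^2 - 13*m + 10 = (m - 2)*(m - 1)*(m + 5)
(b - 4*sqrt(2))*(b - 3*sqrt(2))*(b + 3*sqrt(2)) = b^3 - 4*sqrt(2)*b^2 - 18*b + 72*sqrt(2)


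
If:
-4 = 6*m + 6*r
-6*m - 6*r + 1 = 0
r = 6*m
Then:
No Solution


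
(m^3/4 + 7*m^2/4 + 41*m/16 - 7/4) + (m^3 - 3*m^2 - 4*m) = 5*m^3/4 - 5*m^2/4 - 23*m/16 - 7/4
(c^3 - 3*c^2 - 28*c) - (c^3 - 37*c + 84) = -3*c^2 + 9*c - 84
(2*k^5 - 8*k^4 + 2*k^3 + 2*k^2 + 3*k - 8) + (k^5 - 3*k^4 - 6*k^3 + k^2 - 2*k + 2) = 3*k^5 - 11*k^4 - 4*k^3 + 3*k^2 + k - 6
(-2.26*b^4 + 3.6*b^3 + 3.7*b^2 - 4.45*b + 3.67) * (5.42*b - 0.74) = -12.2492*b^5 + 21.1844*b^4 + 17.39*b^3 - 26.857*b^2 + 23.1844*b - 2.7158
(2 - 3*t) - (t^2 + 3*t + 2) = -t^2 - 6*t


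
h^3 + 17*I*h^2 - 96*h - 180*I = (h + 5*I)*(h + 6*I)^2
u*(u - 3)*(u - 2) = u^3 - 5*u^2 + 6*u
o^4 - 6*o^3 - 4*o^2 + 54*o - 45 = (o - 5)*(o - 3)*(o - 1)*(o + 3)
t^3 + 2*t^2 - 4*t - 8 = (t - 2)*(t + 2)^2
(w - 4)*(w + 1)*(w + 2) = w^3 - w^2 - 10*w - 8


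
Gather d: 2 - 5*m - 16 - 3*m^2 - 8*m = -3*m^2 - 13*m - 14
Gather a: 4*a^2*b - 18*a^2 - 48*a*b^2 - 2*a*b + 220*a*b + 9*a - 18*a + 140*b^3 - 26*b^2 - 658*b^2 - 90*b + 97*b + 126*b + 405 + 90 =a^2*(4*b - 18) + a*(-48*b^2 + 218*b - 9) + 140*b^3 - 684*b^2 + 133*b + 495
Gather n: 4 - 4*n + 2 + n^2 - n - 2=n^2 - 5*n + 4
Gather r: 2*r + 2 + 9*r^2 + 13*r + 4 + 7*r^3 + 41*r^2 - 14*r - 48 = 7*r^3 + 50*r^2 + r - 42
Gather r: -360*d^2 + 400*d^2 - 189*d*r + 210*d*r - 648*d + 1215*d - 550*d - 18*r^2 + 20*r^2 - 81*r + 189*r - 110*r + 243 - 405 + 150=40*d^2 + 17*d + 2*r^2 + r*(21*d - 2) - 12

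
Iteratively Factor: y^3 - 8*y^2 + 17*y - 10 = (y - 5)*(y^2 - 3*y + 2) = (y - 5)*(y - 2)*(y - 1)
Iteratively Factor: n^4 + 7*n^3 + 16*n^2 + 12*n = (n)*(n^3 + 7*n^2 + 16*n + 12) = n*(n + 2)*(n^2 + 5*n + 6) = n*(n + 2)^2*(n + 3)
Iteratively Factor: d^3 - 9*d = (d + 3)*(d^2 - 3*d) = (d - 3)*(d + 3)*(d)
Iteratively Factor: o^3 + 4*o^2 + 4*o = (o)*(o^2 + 4*o + 4) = o*(o + 2)*(o + 2)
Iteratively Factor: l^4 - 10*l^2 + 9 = (l - 3)*(l^3 + 3*l^2 - l - 3) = (l - 3)*(l + 3)*(l^2 - 1) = (l - 3)*(l + 1)*(l + 3)*(l - 1)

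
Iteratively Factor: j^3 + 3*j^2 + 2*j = (j + 2)*(j^2 + j) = (j + 1)*(j + 2)*(j)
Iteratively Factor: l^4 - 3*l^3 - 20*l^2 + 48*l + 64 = (l + 1)*(l^3 - 4*l^2 - 16*l + 64) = (l - 4)*(l + 1)*(l^2 - 16) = (l - 4)*(l + 1)*(l + 4)*(l - 4)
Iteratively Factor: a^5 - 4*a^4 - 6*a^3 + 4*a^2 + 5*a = (a + 1)*(a^4 - 5*a^3 - a^2 + 5*a) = (a - 1)*(a + 1)*(a^3 - 4*a^2 - 5*a) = (a - 1)*(a + 1)^2*(a^2 - 5*a) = a*(a - 1)*(a + 1)^2*(a - 5)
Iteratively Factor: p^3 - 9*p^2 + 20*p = (p)*(p^2 - 9*p + 20) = p*(p - 5)*(p - 4)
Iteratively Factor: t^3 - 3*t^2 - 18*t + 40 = (t - 5)*(t^2 + 2*t - 8) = (t - 5)*(t + 4)*(t - 2)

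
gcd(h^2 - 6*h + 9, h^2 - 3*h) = h - 3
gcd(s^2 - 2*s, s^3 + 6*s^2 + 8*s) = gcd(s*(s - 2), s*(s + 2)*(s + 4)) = s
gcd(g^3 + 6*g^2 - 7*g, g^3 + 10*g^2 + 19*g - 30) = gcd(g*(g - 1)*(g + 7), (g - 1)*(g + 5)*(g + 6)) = g - 1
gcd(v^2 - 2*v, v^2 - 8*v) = v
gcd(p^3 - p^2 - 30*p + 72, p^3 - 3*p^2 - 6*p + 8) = p - 4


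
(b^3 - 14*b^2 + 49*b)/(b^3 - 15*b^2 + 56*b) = (b - 7)/(b - 8)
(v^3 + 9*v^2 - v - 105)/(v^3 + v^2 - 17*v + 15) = (v + 7)/(v - 1)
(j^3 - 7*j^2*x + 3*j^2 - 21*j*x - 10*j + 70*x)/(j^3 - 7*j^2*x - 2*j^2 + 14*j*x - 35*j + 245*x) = (j - 2)/(j - 7)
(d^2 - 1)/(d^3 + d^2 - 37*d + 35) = (d + 1)/(d^2 + 2*d - 35)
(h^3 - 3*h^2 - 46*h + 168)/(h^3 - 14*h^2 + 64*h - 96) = (h + 7)/(h - 4)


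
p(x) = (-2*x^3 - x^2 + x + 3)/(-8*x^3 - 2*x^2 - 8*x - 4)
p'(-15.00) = 0.00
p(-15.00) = 0.24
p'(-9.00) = 0.00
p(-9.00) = 0.24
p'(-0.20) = 3.40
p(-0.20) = -1.15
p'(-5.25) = -0.01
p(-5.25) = 0.23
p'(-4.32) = -0.01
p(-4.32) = 0.22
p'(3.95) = 0.01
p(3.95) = 0.24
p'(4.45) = 0.01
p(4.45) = 0.24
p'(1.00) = 0.39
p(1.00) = -0.05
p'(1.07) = 0.36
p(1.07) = -0.02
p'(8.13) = 0.00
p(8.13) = 0.25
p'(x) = (-6*x^2 - 2*x + 1)/(-8*x^3 - 2*x^2 - 8*x - 4) + (24*x^2 + 4*x + 8)*(-2*x^3 - x^2 + x + 3)/(-8*x^3 - 2*x^2 - 8*x - 4)^2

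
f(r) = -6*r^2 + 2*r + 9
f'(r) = 2 - 12*r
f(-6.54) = -260.71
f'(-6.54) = 80.48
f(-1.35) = -4.64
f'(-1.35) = 18.20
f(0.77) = 6.98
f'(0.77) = -7.24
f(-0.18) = 8.45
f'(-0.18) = 4.16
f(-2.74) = -41.53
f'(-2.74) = 34.88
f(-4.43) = -117.61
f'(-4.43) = 55.16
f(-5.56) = -187.60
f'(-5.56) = 68.72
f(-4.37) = -114.32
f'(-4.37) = 54.44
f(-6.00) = -219.00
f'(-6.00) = 74.00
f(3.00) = -39.00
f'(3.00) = -34.00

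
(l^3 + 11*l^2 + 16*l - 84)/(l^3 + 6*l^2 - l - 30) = (l^2 + 13*l + 42)/(l^2 + 8*l + 15)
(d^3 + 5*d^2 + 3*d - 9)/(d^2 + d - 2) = (d^2 + 6*d + 9)/(d + 2)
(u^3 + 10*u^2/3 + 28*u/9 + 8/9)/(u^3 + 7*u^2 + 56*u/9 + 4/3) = (3*u^2 + 8*u + 4)/(3*u^2 + 19*u + 6)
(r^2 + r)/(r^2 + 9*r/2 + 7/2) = 2*r/(2*r + 7)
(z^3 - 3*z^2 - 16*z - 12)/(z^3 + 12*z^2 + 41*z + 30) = (z^2 - 4*z - 12)/(z^2 + 11*z + 30)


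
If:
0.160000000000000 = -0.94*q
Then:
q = -0.17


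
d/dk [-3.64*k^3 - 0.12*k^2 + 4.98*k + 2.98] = -10.92*k^2 - 0.24*k + 4.98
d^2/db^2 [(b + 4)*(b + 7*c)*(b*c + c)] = 2*c*(3*b + 7*c + 5)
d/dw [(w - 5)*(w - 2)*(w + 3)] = 3*w^2 - 8*w - 11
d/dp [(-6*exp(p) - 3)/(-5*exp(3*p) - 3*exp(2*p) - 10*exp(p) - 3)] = 3*(-(2*exp(p) + 1)*(15*exp(2*p) + 6*exp(p) + 10) + 10*exp(3*p) + 6*exp(2*p) + 20*exp(p) + 6)*exp(p)/(5*exp(3*p) + 3*exp(2*p) + 10*exp(p) + 3)^2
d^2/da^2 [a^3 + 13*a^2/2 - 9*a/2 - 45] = 6*a + 13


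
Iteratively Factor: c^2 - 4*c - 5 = (c - 5)*(c + 1)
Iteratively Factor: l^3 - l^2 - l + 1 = (l - 1)*(l^2 - 1) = (l - 1)*(l + 1)*(l - 1)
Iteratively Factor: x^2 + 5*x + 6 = (x + 2)*(x + 3)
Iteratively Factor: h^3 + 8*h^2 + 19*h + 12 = (h + 4)*(h^2 + 4*h + 3) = (h + 1)*(h + 4)*(h + 3)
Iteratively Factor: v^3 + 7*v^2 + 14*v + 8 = (v + 1)*(v^2 + 6*v + 8) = (v + 1)*(v + 2)*(v + 4)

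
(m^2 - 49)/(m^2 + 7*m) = (m - 7)/m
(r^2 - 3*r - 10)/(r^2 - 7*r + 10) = (r + 2)/(r - 2)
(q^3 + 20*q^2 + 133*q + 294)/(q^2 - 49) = (q^2 + 13*q + 42)/(q - 7)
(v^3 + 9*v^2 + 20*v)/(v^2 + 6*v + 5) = v*(v + 4)/(v + 1)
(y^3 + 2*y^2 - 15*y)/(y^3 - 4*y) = (y^2 + 2*y - 15)/(y^2 - 4)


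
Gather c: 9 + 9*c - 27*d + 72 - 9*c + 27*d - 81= 0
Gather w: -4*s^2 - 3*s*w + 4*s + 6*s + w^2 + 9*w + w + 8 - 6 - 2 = -4*s^2 + 10*s + w^2 + w*(10 - 3*s)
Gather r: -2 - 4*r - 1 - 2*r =-6*r - 3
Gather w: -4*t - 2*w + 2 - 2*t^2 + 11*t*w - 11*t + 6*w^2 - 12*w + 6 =-2*t^2 - 15*t + 6*w^2 + w*(11*t - 14) + 8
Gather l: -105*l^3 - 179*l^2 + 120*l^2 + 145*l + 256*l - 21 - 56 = -105*l^3 - 59*l^2 + 401*l - 77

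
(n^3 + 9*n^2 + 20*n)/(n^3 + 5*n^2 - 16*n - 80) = n/(n - 4)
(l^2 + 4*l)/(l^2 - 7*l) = (l + 4)/(l - 7)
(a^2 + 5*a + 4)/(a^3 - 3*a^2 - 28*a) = (a + 1)/(a*(a - 7))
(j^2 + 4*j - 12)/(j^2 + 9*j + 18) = (j - 2)/(j + 3)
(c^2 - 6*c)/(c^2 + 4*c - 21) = c*(c - 6)/(c^2 + 4*c - 21)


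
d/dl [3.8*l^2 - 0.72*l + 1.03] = 7.6*l - 0.72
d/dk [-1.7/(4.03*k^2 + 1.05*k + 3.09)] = (13.702*k + 1.785)/(4.03*k^2 + 1.05*k + 3.09)^2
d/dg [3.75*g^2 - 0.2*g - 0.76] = 7.5*g - 0.2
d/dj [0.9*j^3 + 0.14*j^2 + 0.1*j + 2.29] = 2.7*j^2 + 0.28*j + 0.1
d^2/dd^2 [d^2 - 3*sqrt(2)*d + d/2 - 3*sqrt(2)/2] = 2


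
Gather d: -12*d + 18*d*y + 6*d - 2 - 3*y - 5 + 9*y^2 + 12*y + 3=d*(18*y - 6) + 9*y^2 + 9*y - 4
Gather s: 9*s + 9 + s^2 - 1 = s^2 + 9*s + 8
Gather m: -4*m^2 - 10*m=-4*m^2 - 10*m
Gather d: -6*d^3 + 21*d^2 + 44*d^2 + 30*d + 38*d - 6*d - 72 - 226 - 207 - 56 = -6*d^3 + 65*d^2 + 62*d - 561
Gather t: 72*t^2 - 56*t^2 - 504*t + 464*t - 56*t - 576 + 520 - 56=16*t^2 - 96*t - 112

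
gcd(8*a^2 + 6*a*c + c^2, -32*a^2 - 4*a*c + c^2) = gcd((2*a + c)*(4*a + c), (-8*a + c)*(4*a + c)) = 4*a + c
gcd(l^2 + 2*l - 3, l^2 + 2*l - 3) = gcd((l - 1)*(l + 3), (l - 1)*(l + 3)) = l^2 + 2*l - 3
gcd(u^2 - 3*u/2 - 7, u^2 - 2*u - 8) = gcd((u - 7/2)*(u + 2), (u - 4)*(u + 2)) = u + 2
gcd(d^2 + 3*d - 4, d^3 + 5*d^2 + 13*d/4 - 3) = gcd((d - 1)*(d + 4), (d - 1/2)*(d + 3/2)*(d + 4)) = d + 4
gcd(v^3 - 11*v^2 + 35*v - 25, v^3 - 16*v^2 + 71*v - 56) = v - 1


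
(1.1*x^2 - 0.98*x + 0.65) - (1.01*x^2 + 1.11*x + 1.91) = 0.0900000000000001*x^2 - 2.09*x - 1.26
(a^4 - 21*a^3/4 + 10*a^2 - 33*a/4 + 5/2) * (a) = a^5 - 21*a^4/4 + 10*a^3 - 33*a^2/4 + 5*a/2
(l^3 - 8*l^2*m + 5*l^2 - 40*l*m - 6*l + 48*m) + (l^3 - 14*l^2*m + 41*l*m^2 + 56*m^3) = 2*l^3 - 22*l^2*m + 5*l^2 + 41*l*m^2 - 40*l*m - 6*l + 56*m^3 + 48*m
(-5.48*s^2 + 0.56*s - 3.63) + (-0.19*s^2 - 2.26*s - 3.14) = -5.67*s^2 - 1.7*s - 6.77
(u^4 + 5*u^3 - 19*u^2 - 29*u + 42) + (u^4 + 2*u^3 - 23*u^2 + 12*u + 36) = 2*u^4 + 7*u^3 - 42*u^2 - 17*u + 78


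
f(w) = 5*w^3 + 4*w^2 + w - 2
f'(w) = 15*w^2 + 8*w + 1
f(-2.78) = -81.29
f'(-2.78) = 94.69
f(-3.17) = -124.25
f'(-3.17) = 126.37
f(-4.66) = -425.77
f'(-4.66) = 289.45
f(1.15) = 12.04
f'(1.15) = 30.04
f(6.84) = 1792.05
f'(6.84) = 757.50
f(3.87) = 351.58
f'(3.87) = 256.61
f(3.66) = 300.38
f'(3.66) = 231.21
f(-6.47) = -1195.23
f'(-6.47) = 577.15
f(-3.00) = -104.00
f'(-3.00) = 112.00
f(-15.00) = -15992.00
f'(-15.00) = 3256.00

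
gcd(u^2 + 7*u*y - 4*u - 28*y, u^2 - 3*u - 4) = u - 4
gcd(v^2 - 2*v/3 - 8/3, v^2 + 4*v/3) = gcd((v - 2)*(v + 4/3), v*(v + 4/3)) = v + 4/3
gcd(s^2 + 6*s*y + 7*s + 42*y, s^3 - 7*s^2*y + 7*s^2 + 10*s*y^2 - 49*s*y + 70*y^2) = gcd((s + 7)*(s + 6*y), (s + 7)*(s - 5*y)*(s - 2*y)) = s + 7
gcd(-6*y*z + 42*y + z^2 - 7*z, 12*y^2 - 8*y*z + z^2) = 6*y - z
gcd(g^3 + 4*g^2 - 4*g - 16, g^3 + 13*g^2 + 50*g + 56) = g^2 + 6*g + 8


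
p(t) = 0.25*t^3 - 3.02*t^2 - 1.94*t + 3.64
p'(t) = 0.75*t^2 - 6.04*t - 1.94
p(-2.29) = -10.76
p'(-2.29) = 15.82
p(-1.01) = 2.26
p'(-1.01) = 4.93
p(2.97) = -22.21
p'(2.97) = -13.26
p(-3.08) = -26.34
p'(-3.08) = 23.78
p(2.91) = -21.42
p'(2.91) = -13.17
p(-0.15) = 3.86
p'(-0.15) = -1.02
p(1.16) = -2.28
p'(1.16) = -7.94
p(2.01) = -10.43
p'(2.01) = -11.05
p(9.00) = -76.19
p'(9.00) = 4.45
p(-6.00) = -147.44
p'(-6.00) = 61.30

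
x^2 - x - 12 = (x - 4)*(x + 3)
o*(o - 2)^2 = o^3 - 4*o^2 + 4*o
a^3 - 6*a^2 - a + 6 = (a - 6)*(a - 1)*(a + 1)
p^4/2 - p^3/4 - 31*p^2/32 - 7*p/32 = p*(p/2 + 1/2)*(p - 7/4)*(p + 1/4)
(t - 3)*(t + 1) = t^2 - 2*t - 3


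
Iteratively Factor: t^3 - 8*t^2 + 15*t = (t - 5)*(t^2 - 3*t) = t*(t - 5)*(t - 3)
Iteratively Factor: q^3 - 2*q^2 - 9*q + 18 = (q + 3)*(q^2 - 5*q + 6) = (q - 2)*(q + 3)*(q - 3)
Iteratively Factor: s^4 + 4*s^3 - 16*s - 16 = (s - 2)*(s^3 + 6*s^2 + 12*s + 8) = (s - 2)*(s + 2)*(s^2 + 4*s + 4) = (s - 2)*(s + 2)^2*(s + 2)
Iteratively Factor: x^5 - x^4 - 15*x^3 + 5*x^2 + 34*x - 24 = (x - 1)*(x^4 - 15*x^2 - 10*x + 24) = (x - 1)*(x + 2)*(x^3 - 2*x^2 - 11*x + 12) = (x - 1)^2*(x + 2)*(x^2 - x - 12) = (x - 1)^2*(x + 2)*(x + 3)*(x - 4)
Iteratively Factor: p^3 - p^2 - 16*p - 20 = (p - 5)*(p^2 + 4*p + 4) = (p - 5)*(p + 2)*(p + 2)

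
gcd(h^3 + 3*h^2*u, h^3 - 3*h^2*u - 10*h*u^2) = h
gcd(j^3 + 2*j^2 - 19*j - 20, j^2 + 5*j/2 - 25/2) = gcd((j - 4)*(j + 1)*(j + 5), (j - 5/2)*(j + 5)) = j + 5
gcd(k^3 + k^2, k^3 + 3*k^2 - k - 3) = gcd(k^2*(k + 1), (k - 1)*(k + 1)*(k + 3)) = k + 1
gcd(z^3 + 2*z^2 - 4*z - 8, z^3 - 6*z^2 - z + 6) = 1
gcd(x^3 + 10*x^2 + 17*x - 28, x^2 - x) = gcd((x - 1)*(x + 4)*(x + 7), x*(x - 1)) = x - 1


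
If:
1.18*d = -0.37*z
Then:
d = -0.313559322033898*z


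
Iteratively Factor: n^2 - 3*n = (n - 3)*(n)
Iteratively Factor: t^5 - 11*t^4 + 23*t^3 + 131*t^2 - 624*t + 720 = (t - 3)*(t^4 - 8*t^3 - t^2 + 128*t - 240) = (t - 3)^2*(t^3 - 5*t^2 - 16*t + 80) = (t - 5)*(t - 3)^2*(t^2 - 16) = (t - 5)*(t - 4)*(t - 3)^2*(t + 4)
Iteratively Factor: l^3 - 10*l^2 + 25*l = (l - 5)*(l^2 - 5*l) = l*(l - 5)*(l - 5)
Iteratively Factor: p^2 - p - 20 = (p + 4)*(p - 5)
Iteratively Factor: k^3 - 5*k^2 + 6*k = (k - 3)*(k^2 - 2*k) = k*(k - 3)*(k - 2)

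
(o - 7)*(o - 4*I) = o^2 - 7*o - 4*I*o + 28*I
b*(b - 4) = b^2 - 4*b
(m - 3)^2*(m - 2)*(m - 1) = m^4 - 9*m^3 + 29*m^2 - 39*m + 18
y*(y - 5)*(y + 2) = y^3 - 3*y^2 - 10*y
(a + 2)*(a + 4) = a^2 + 6*a + 8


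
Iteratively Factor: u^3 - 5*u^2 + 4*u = (u)*(u^2 - 5*u + 4) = u*(u - 4)*(u - 1)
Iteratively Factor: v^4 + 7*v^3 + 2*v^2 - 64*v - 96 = (v + 4)*(v^3 + 3*v^2 - 10*v - 24) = (v + 4)^2*(v^2 - v - 6) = (v - 3)*(v + 4)^2*(v + 2)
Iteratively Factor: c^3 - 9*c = (c)*(c^2 - 9) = c*(c - 3)*(c + 3)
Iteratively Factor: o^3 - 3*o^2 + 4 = (o - 2)*(o^2 - o - 2) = (o - 2)^2*(o + 1)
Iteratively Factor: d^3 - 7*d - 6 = (d + 2)*(d^2 - 2*d - 3) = (d + 1)*(d + 2)*(d - 3)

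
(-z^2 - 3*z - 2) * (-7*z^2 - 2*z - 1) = 7*z^4 + 23*z^3 + 21*z^2 + 7*z + 2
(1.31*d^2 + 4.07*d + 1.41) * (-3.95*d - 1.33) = -5.1745*d^3 - 17.8188*d^2 - 10.9826*d - 1.8753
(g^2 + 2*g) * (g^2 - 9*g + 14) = g^4 - 7*g^3 - 4*g^2 + 28*g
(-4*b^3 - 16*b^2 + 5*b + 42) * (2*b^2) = -8*b^5 - 32*b^4 + 10*b^3 + 84*b^2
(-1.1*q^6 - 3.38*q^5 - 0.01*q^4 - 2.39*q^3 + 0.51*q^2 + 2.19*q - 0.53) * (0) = 0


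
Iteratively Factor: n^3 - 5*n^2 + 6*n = (n - 3)*(n^2 - 2*n) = (n - 3)*(n - 2)*(n)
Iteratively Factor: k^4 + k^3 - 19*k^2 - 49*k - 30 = (k - 5)*(k^3 + 6*k^2 + 11*k + 6) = (k - 5)*(k + 1)*(k^2 + 5*k + 6) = (k - 5)*(k + 1)*(k + 2)*(k + 3)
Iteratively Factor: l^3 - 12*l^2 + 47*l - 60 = (l - 4)*(l^2 - 8*l + 15) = (l - 5)*(l - 4)*(l - 3)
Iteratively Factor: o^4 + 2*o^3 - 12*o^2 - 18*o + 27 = (o - 1)*(o^3 + 3*o^2 - 9*o - 27) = (o - 1)*(o + 3)*(o^2 - 9) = (o - 3)*(o - 1)*(o + 3)*(o + 3)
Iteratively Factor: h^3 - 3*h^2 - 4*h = (h - 4)*(h^2 + h) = h*(h - 4)*(h + 1)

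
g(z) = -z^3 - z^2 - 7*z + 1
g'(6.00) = -127.00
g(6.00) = -293.00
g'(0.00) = -7.00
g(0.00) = 1.00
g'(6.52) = -147.57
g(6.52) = -364.32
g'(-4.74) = -64.92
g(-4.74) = 118.21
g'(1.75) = -19.69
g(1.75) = -19.67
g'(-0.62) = -6.91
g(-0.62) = 5.19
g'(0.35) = -8.07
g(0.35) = -1.62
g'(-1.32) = -9.59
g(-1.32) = 10.80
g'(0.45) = -8.51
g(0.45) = -2.44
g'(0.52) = -8.85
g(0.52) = -3.05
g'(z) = -3*z^2 - 2*z - 7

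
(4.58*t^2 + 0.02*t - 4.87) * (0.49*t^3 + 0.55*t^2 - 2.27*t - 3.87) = 2.2442*t^5 + 2.5288*t^4 - 12.7719*t^3 - 20.4485*t^2 + 10.9775*t + 18.8469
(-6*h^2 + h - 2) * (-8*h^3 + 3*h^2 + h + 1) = 48*h^5 - 26*h^4 + 13*h^3 - 11*h^2 - h - 2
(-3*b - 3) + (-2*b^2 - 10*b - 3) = -2*b^2 - 13*b - 6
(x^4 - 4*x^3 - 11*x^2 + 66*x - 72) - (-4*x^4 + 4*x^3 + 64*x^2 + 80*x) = 5*x^4 - 8*x^3 - 75*x^2 - 14*x - 72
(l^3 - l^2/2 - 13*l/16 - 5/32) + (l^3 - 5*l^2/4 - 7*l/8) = 2*l^3 - 7*l^2/4 - 27*l/16 - 5/32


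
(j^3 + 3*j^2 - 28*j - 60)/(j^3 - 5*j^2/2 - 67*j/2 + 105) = 2*(j + 2)/(2*j - 7)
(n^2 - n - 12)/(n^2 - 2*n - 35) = (-n^2 + n + 12)/(-n^2 + 2*n + 35)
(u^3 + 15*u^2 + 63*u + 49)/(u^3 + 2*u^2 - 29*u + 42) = (u^2 + 8*u + 7)/(u^2 - 5*u + 6)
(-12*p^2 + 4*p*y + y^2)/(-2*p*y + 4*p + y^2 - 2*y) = (6*p + y)/(y - 2)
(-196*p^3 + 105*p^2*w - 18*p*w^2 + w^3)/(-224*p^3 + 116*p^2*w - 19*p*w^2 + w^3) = (7*p - w)/(8*p - w)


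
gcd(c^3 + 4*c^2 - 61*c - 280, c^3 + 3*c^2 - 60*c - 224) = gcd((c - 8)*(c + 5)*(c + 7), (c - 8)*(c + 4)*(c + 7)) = c^2 - c - 56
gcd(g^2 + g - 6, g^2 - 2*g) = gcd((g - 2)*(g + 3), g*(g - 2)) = g - 2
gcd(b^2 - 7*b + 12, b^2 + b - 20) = b - 4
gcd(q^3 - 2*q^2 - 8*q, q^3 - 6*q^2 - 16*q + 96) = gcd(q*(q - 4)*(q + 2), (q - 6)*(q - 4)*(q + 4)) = q - 4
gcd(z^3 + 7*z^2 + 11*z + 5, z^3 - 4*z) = 1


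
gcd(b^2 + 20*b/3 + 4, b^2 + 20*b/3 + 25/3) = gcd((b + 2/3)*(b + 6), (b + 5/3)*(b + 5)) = 1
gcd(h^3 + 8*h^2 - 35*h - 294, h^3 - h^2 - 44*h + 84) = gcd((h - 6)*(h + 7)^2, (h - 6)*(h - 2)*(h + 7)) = h^2 + h - 42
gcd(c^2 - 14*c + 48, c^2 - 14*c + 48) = c^2 - 14*c + 48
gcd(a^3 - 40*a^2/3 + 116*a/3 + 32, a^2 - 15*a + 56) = a - 8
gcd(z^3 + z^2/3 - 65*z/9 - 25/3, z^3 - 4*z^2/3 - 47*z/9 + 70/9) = 1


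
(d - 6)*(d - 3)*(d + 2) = d^3 - 7*d^2 + 36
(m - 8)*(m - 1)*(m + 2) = m^3 - 7*m^2 - 10*m + 16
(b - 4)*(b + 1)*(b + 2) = b^3 - b^2 - 10*b - 8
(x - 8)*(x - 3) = x^2 - 11*x + 24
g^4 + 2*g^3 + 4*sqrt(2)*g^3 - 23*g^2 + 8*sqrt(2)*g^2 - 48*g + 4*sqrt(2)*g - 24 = (g + 1)^2*(g - 2*sqrt(2))*(g + 6*sqrt(2))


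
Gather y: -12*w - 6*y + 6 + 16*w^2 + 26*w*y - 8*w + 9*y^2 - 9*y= 16*w^2 - 20*w + 9*y^2 + y*(26*w - 15) + 6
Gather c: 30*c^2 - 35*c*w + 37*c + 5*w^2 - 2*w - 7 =30*c^2 + c*(37 - 35*w) + 5*w^2 - 2*w - 7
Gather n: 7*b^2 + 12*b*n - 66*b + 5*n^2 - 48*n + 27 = 7*b^2 - 66*b + 5*n^2 + n*(12*b - 48) + 27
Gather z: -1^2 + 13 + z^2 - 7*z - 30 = z^2 - 7*z - 18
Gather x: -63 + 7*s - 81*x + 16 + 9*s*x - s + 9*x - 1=6*s + x*(9*s - 72) - 48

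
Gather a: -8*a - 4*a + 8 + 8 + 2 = 18 - 12*a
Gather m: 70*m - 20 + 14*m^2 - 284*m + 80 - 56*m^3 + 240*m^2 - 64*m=-56*m^3 + 254*m^2 - 278*m + 60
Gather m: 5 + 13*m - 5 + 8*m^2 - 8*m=8*m^2 + 5*m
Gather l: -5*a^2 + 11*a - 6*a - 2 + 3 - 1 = -5*a^2 + 5*a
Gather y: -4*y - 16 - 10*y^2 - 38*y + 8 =-10*y^2 - 42*y - 8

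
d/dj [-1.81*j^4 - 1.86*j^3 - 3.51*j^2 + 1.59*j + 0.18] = -7.24*j^3 - 5.58*j^2 - 7.02*j + 1.59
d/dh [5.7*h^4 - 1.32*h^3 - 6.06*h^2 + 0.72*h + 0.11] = 22.8*h^3 - 3.96*h^2 - 12.12*h + 0.72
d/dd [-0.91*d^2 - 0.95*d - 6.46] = -1.82*d - 0.95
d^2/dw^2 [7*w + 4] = 0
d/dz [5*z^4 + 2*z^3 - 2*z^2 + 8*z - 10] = 20*z^3 + 6*z^2 - 4*z + 8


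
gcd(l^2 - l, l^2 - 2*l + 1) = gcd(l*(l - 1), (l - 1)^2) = l - 1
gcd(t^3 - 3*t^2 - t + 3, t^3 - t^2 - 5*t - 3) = t^2 - 2*t - 3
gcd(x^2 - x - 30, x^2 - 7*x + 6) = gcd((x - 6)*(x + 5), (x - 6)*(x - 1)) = x - 6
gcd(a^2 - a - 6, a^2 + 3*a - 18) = a - 3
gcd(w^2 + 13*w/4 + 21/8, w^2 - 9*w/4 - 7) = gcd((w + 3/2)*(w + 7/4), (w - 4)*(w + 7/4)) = w + 7/4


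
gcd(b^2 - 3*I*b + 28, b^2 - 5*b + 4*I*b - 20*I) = b + 4*I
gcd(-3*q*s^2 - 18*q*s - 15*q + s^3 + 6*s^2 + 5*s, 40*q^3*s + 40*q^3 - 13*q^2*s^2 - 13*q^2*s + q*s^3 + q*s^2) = s + 1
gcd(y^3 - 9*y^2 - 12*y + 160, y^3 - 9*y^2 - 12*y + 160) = y^3 - 9*y^2 - 12*y + 160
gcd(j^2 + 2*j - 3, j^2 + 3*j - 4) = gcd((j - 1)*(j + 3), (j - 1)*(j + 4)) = j - 1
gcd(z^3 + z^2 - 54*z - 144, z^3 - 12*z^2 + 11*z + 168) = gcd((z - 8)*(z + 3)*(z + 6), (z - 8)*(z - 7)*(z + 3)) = z^2 - 5*z - 24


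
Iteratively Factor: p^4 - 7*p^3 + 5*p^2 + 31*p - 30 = (p - 5)*(p^3 - 2*p^2 - 5*p + 6) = (p - 5)*(p + 2)*(p^2 - 4*p + 3) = (p - 5)*(p - 1)*(p + 2)*(p - 3)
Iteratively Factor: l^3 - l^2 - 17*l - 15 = (l - 5)*(l^2 + 4*l + 3) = (l - 5)*(l + 3)*(l + 1)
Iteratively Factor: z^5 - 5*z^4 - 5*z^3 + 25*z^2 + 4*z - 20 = (z + 1)*(z^4 - 6*z^3 + z^2 + 24*z - 20) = (z - 2)*(z + 1)*(z^3 - 4*z^2 - 7*z + 10) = (z - 2)*(z - 1)*(z + 1)*(z^2 - 3*z - 10) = (z - 2)*(z - 1)*(z + 1)*(z + 2)*(z - 5)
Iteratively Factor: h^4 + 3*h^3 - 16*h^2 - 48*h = (h - 4)*(h^3 + 7*h^2 + 12*h) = h*(h - 4)*(h^2 + 7*h + 12) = h*(h - 4)*(h + 3)*(h + 4)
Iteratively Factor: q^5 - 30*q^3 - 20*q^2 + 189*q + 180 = (q + 1)*(q^4 - q^3 - 29*q^2 + 9*q + 180) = (q + 1)*(q + 3)*(q^3 - 4*q^2 - 17*q + 60) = (q - 5)*(q + 1)*(q + 3)*(q^2 + q - 12) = (q - 5)*(q + 1)*(q + 3)*(q + 4)*(q - 3)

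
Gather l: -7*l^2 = -7*l^2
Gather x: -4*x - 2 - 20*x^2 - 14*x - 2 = -20*x^2 - 18*x - 4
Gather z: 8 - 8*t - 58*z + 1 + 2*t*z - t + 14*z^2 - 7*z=-9*t + 14*z^2 + z*(2*t - 65) + 9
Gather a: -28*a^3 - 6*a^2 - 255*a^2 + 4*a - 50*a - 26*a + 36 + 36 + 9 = -28*a^3 - 261*a^2 - 72*a + 81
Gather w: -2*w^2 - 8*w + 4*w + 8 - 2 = -2*w^2 - 4*w + 6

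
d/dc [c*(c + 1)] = 2*c + 1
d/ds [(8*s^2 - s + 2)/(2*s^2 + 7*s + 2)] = 2*(29*s^2 + 12*s - 8)/(4*s^4 + 28*s^3 + 57*s^2 + 28*s + 4)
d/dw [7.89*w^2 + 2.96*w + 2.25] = 15.78*w + 2.96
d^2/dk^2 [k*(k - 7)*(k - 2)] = 6*k - 18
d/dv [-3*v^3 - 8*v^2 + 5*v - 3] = -9*v^2 - 16*v + 5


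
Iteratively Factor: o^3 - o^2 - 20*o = (o)*(o^2 - o - 20) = o*(o - 5)*(o + 4)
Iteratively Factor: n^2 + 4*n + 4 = (n + 2)*(n + 2)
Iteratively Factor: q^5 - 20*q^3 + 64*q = (q - 4)*(q^4 + 4*q^3 - 4*q^2 - 16*q) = (q - 4)*(q + 4)*(q^3 - 4*q) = (q - 4)*(q + 2)*(q + 4)*(q^2 - 2*q) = (q - 4)*(q - 2)*(q + 2)*(q + 4)*(q)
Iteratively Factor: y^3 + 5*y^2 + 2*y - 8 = (y + 4)*(y^2 + y - 2) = (y + 2)*(y + 4)*(y - 1)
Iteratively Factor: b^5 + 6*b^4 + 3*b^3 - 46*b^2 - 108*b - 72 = (b + 2)*(b^4 + 4*b^3 - 5*b^2 - 36*b - 36) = (b + 2)*(b + 3)*(b^3 + b^2 - 8*b - 12) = (b + 2)^2*(b + 3)*(b^2 - b - 6) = (b + 2)^3*(b + 3)*(b - 3)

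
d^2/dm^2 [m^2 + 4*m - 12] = 2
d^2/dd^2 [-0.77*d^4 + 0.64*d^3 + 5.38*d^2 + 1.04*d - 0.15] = -9.24*d^2 + 3.84*d + 10.76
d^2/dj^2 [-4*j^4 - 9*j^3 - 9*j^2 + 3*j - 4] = -48*j^2 - 54*j - 18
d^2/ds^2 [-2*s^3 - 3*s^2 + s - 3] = -12*s - 6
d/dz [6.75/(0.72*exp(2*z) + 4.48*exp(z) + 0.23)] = (-9.72*exp(z) - 30.24)*exp(z)/(0.72*exp(2*z) + 4.48*exp(z) + 0.23)^2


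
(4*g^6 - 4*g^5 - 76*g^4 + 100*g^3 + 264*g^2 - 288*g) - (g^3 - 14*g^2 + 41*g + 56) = 4*g^6 - 4*g^5 - 76*g^4 + 99*g^3 + 278*g^2 - 329*g - 56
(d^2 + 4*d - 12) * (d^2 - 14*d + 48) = d^4 - 10*d^3 - 20*d^2 + 360*d - 576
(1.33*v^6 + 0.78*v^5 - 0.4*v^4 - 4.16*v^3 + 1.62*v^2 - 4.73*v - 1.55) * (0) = 0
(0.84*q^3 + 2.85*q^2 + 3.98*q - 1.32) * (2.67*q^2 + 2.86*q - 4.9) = 2.2428*q^5 + 10.0119*q^4 + 14.6616*q^3 - 6.1066*q^2 - 23.2772*q + 6.468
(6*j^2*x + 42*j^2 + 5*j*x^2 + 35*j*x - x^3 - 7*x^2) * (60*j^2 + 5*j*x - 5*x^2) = 360*j^4*x + 2520*j^4 + 330*j^3*x^2 + 2310*j^3*x - 65*j^2*x^3 - 455*j^2*x^2 - 30*j*x^4 - 210*j*x^3 + 5*x^5 + 35*x^4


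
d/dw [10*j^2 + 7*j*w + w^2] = 7*j + 2*w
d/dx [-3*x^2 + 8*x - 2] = 8 - 6*x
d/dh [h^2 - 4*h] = 2*h - 4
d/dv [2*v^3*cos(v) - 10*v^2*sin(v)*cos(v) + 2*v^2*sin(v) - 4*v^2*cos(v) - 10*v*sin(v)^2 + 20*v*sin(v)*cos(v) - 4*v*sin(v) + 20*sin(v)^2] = -2*v^3*sin(v) + 4*v^2*sin(v) + 8*v^2*cos(v) - 10*v^2*cos(2*v) + 4*v*sin(v) - 12*v*cos(v) + 20*sqrt(2)*v*cos(2*v + pi/4) - 4*sin(v) + 30*sin(2*v) + 5*cos(2*v) - 5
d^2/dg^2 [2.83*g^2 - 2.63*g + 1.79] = 5.66000000000000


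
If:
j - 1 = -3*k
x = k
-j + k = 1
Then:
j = -1/2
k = 1/2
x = 1/2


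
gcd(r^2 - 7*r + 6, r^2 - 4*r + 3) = r - 1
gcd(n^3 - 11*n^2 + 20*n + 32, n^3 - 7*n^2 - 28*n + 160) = n^2 - 12*n + 32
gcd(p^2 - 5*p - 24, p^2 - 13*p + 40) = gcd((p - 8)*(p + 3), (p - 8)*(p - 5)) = p - 8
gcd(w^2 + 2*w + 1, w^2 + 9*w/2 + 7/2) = w + 1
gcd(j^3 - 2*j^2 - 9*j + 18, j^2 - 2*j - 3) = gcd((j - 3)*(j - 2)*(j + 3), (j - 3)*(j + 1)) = j - 3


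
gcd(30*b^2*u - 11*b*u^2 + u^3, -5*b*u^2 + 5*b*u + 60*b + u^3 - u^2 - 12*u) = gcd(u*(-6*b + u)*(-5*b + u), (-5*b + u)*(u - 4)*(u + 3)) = -5*b + u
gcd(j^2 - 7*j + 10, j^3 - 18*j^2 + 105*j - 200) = j - 5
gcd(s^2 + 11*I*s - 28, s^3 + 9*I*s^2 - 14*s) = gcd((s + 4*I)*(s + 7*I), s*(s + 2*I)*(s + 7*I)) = s + 7*I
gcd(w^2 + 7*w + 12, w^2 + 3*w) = w + 3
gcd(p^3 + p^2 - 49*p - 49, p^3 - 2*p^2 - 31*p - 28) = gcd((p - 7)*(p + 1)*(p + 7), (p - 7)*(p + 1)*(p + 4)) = p^2 - 6*p - 7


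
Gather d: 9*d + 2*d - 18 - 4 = 11*d - 22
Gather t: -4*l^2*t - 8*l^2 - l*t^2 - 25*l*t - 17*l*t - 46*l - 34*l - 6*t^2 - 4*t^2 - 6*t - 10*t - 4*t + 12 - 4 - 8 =-8*l^2 - 80*l + t^2*(-l - 10) + t*(-4*l^2 - 42*l - 20)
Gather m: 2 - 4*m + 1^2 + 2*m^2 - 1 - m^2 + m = m^2 - 3*m + 2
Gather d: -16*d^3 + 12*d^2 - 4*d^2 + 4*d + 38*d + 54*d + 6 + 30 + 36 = -16*d^3 + 8*d^2 + 96*d + 72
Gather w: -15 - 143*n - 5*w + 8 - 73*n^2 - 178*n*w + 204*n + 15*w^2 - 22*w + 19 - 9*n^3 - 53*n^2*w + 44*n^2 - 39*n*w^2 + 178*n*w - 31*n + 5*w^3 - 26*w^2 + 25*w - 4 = -9*n^3 - 29*n^2 + 30*n + 5*w^3 + w^2*(-39*n - 11) + w*(-53*n^2 - 2) + 8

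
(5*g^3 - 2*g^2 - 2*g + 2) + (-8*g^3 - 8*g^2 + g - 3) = -3*g^3 - 10*g^2 - g - 1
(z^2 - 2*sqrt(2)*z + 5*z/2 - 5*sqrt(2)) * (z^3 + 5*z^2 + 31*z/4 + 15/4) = z^5 - 2*sqrt(2)*z^4 + 15*z^4/2 - 15*sqrt(2)*z^3 + 81*z^3/4 - 81*sqrt(2)*z^2/2 + 185*z^2/8 - 185*sqrt(2)*z/4 + 75*z/8 - 75*sqrt(2)/4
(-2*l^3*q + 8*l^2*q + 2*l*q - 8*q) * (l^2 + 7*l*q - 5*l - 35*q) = -2*l^5*q - 14*l^4*q^2 + 18*l^4*q + 126*l^3*q^2 - 38*l^3*q - 266*l^2*q^2 - 18*l^2*q - 126*l*q^2 + 40*l*q + 280*q^2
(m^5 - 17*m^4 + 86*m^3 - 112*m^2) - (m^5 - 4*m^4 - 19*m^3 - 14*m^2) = -13*m^4 + 105*m^3 - 98*m^2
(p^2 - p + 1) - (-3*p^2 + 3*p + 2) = 4*p^2 - 4*p - 1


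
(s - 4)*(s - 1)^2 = s^3 - 6*s^2 + 9*s - 4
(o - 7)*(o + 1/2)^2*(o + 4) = o^4 - 2*o^3 - 123*o^2/4 - 115*o/4 - 7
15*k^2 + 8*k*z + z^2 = (3*k + z)*(5*k + z)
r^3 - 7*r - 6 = (r - 3)*(r + 1)*(r + 2)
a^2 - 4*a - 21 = (a - 7)*(a + 3)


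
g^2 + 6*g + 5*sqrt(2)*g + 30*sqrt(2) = (g + 6)*(g + 5*sqrt(2))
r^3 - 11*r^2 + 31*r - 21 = (r - 7)*(r - 3)*(r - 1)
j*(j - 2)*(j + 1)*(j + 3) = j^4 + 2*j^3 - 5*j^2 - 6*j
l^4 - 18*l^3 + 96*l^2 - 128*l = l*(l - 8)^2*(l - 2)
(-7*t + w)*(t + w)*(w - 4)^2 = -7*t^2*w^2 + 56*t^2*w - 112*t^2 - 6*t*w^3 + 48*t*w^2 - 96*t*w + w^4 - 8*w^3 + 16*w^2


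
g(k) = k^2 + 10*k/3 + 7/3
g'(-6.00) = -8.67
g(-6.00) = 18.33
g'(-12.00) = -20.67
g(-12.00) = 106.33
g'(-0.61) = 2.11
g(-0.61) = 0.67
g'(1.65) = 6.63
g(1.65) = 10.56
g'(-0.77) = 1.79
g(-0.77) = 0.36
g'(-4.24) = -5.15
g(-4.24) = 6.18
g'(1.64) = 6.61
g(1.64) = 10.49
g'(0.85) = 5.03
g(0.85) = 5.89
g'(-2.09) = -0.85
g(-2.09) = -0.27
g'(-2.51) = -1.69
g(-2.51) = 0.27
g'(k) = 2*k + 10/3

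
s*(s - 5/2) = s^2 - 5*s/2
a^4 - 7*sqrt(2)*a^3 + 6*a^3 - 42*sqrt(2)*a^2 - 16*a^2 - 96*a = a*(a + 6)*(a - 8*sqrt(2))*(a + sqrt(2))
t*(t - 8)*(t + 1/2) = t^3 - 15*t^2/2 - 4*t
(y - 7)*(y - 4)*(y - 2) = y^3 - 13*y^2 + 50*y - 56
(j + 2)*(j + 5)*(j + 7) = j^3 + 14*j^2 + 59*j + 70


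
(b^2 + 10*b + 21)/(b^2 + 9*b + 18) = (b + 7)/(b + 6)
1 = 1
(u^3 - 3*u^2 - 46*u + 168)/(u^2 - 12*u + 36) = (u^2 + 3*u - 28)/(u - 6)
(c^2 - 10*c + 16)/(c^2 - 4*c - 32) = (c - 2)/(c + 4)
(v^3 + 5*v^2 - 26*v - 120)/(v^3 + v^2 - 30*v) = (v + 4)/v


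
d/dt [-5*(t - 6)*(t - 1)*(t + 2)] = -15*t^2 + 50*t + 40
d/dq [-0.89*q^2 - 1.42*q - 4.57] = -1.78*q - 1.42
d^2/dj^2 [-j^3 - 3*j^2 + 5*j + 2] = -6*j - 6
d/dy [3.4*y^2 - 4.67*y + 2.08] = 6.8*y - 4.67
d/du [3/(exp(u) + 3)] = -3*exp(u)/(exp(u) + 3)^2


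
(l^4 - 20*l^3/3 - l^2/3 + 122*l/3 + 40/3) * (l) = l^5 - 20*l^4/3 - l^3/3 + 122*l^2/3 + 40*l/3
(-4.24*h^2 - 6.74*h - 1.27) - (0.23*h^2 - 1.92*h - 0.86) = -4.47*h^2 - 4.82*h - 0.41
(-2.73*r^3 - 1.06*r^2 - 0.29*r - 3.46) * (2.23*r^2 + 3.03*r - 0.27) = -6.0879*r^5 - 10.6357*r^4 - 3.1214*r^3 - 8.3083*r^2 - 10.4055*r + 0.9342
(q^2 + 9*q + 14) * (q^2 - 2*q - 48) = q^4 + 7*q^3 - 52*q^2 - 460*q - 672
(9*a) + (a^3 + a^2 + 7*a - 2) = a^3 + a^2 + 16*a - 2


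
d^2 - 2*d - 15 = (d - 5)*(d + 3)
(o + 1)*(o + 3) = o^2 + 4*o + 3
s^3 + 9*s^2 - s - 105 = (s - 3)*(s + 5)*(s + 7)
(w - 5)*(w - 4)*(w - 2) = w^3 - 11*w^2 + 38*w - 40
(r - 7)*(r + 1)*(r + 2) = r^3 - 4*r^2 - 19*r - 14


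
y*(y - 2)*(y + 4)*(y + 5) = y^4 + 7*y^3 + 2*y^2 - 40*y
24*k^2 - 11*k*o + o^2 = (-8*k + o)*(-3*k + o)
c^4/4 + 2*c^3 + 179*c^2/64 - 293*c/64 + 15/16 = (c/4 + 1)*(c - 3/4)*(c - 1/4)*(c + 5)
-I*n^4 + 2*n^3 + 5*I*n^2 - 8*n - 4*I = (n - 2)*(n + 2)*(n + I)*(-I*n + 1)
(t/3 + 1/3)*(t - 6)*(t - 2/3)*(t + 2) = t^4/3 - 11*t^3/9 - 14*t^2/3 - 4*t/9 + 8/3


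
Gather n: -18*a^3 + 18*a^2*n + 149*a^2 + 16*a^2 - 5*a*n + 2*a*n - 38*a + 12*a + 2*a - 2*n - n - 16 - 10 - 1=-18*a^3 + 165*a^2 - 24*a + n*(18*a^2 - 3*a - 3) - 27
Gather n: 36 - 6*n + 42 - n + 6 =84 - 7*n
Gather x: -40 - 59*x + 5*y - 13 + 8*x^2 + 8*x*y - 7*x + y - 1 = 8*x^2 + x*(8*y - 66) + 6*y - 54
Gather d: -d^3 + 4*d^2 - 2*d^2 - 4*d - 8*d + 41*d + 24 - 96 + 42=-d^3 + 2*d^2 + 29*d - 30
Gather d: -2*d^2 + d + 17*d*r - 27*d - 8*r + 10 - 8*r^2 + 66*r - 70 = -2*d^2 + d*(17*r - 26) - 8*r^2 + 58*r - 60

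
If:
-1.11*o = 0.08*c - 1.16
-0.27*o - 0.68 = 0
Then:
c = 49.44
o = -2.52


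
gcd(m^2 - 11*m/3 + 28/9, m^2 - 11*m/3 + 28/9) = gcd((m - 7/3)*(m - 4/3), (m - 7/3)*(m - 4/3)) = m^2 - 11*m/3 + 28/9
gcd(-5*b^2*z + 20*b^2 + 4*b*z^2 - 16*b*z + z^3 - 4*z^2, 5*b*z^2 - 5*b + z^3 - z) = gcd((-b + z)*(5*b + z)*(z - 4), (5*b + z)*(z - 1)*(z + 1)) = 5*b + z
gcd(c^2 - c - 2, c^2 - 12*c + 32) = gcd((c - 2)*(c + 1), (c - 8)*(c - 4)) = 1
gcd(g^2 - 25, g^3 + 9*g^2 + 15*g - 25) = g + 5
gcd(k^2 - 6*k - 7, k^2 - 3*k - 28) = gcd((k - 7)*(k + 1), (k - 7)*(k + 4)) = k - 7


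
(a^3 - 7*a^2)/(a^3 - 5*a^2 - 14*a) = a/(a + 2)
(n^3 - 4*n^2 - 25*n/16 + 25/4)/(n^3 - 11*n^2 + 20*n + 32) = (n^2 - 25/16)/(n^2 - 7*n - 8)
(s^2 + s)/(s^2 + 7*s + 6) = s/(s + 6)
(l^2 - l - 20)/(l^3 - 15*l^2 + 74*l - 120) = (l + 4)/(l^2 - 10*l + 24)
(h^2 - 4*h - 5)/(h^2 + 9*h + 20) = (h^2 - 4*h - 5)/(h^2 + 9*h + 20)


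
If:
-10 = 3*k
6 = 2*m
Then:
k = -10/3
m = 3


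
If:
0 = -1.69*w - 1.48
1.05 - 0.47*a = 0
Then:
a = 2.23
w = -0.88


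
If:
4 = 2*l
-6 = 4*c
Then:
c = -3/2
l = 2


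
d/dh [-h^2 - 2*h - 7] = -2*h - 2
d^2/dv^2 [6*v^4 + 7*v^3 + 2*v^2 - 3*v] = 72*v^2 + 42*v + 4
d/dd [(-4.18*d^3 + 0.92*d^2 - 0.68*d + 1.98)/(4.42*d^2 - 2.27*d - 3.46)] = (-18.4756*d^4 + 18.9772*d^3 + 44.3056*d^2 - 23.8696*d + 6.8474)/(19.5364*d^4 - 20.0668*d^3 - 25.4335*d^2 + 15.7084*d + 11.9716)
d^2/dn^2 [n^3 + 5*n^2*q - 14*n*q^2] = 6*n + 10*q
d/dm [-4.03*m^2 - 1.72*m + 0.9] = -8.06*m - 1.72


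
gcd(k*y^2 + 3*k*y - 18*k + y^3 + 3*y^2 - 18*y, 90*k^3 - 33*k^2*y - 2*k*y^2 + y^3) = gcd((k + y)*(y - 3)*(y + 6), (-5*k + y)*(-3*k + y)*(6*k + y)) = 1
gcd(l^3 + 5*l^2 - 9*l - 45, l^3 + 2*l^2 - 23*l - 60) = l + 3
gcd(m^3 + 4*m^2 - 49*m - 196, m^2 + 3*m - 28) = m + 7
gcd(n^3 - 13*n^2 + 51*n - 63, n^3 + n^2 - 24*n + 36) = n - 3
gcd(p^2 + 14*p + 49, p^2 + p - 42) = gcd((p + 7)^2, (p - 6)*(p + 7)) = p + 7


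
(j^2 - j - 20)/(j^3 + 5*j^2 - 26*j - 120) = 1/(j + 6)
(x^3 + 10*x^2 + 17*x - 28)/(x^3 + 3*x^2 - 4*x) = (x + 7)/x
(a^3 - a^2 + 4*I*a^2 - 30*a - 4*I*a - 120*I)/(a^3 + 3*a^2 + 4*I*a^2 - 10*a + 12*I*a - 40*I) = (a - 6)/(a - 2)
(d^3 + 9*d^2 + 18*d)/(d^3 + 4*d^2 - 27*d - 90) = d/(d - 5)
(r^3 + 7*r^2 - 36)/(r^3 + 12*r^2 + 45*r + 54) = (r - 2)/(r + 3)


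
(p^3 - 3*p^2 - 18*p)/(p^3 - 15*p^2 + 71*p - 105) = p*(p^2 - 3*p - 18)/(p^3 - 15*p^2 + 71*p - 105)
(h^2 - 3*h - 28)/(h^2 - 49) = (h + 4)/(h + 7)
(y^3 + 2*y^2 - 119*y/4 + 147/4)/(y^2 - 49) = (y^2 - 5*y + 21/4)/(y - 7)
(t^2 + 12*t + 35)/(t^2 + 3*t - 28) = (t + 5)/(t - 4)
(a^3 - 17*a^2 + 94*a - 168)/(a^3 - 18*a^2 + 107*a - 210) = (a - 4)/(a - 5)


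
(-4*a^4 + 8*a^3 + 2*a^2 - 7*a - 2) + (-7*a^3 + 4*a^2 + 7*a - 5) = -4*a^4 + a^3 + 6*a^2 - 7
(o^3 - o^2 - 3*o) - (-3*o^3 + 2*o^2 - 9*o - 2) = 4*o^3 - 3*o^2 + 6*o + 2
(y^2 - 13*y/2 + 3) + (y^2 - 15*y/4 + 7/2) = 2*y^2 - 41*y/4 + 13/2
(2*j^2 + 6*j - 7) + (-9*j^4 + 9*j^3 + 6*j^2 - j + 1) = -9*j^4 + 9*j^3 + 8*j^2 + 5*j - 6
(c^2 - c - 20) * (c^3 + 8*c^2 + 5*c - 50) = c^5 + 7*c^4 - 23*c^3 - 215*c^2 - 50*c + 1000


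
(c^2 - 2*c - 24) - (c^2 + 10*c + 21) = -12*c - 45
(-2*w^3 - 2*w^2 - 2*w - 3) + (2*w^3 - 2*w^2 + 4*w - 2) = -4*w^2 + 2*w - 5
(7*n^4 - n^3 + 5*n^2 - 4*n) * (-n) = -7*n^5 + n^4 - 5*n^3 + 4*n^2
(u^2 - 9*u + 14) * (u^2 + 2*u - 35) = u^4 - 7*u^3 - 39*u^2 + 343*u - 490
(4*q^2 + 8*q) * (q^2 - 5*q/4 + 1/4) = 4*q^4 + 3*q^3 - 9*q^2 + 2*q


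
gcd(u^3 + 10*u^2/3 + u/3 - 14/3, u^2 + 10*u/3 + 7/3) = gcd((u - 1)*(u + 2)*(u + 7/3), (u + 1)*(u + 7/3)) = u + 7/3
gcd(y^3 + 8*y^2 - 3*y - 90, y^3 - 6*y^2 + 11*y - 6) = y - 3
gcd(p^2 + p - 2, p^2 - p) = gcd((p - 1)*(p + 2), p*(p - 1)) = p - 1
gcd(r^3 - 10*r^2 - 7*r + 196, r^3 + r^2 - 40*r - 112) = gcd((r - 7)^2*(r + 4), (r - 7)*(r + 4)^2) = r^2 - 3*r - 28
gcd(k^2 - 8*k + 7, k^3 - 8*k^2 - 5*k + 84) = k - 7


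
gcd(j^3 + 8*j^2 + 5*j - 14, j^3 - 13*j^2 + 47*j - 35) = j - 1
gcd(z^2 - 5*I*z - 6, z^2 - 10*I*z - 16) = z - 2*I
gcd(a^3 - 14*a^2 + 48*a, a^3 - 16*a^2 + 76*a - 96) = a^2 - 14*a + 48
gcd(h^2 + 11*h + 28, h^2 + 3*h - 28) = h + 7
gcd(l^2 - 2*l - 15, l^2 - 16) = 1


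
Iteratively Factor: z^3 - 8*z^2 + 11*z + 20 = (z - 5)*(z^2 - 3*z - 4) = (z - 5)*(z + 1)*(z - 4)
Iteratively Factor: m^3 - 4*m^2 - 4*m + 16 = (m + 2)*(m^2 - 6*m + 8) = (m - 2)*(m + 2)*(m - 4)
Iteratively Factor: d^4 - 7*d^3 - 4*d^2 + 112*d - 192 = (d - 4)*(d^3 - 3*d^2 - 16*d + 48) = (d - 4)*(d + 4)*(d^2 - 7*d + 12) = (d - 4)*(d - 3)*(d + 4)*(d - 4)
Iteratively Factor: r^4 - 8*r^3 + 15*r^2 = (r)*(r^3 - 8*r^2 + 15*r) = r*(r - 5)*(r^2 - 3*r) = r^2*(r - 5)*(r - 3)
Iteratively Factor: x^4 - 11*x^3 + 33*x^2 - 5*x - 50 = (x - 5)*(x^3 - 6*x^2 + 3*x + 10) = (x - 5)*(x - 2)*(x^2 - 4*x - 5) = (x - 5)*(x - 2)*(x + 1)*(x - 5)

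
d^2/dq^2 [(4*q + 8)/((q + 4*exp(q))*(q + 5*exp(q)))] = 4*(2*(q + 2)*(q + 4*exp(q))^2*(5*exp(q) + 1)^2 + 2*(q + 2)*(q + 4*exp(q))*(q + 5*exp(q))*(4*exp(q) + 1)*(5*exp(q) + 1) + 2*(q + 2)*(q + 5*exp(q))^2*(4*exp(q) + 1)^2 - (q + 4*exp(q))^2*(q + 5*exp(q))*(5*(q + 2)*exp(q) + 10*exp(q) + 2) - 2*(q + 4*exp(q))*(q + 5*exp(q))^2*(2*(q + 2)*exp(q) + 4*exp(q) + 1))/((q + 4*exp(q))^3*(q + 5*exp(q))^3)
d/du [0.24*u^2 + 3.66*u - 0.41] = 0.48*u + 3.66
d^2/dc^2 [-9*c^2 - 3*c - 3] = -18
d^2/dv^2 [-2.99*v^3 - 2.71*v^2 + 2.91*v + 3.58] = -17.94*v - 5.42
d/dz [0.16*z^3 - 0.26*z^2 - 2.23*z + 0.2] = 0.48*z^2 - 0.52*z - 2.23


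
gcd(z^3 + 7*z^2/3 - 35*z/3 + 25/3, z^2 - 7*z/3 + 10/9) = z - 5/3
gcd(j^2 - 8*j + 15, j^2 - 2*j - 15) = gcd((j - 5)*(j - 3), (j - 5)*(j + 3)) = j - 5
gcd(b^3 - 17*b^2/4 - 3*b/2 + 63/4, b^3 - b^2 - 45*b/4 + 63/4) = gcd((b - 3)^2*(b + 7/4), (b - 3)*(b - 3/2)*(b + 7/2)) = b - 3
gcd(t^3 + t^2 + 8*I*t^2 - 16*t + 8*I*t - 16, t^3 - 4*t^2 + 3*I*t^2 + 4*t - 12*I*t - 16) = t + 4*I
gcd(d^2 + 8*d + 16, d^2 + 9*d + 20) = d + 4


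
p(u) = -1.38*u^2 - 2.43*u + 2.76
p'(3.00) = -10.71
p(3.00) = -16.95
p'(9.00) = -27.27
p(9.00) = -130.89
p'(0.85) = -4.78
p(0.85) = -0.30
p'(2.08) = -8.17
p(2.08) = -8.26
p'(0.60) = -4.09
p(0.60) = 0.81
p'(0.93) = -5.00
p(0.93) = -0.69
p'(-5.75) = 13.44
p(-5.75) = -28.89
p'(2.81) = -10.19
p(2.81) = -14.96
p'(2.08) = -8.17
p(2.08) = -8.26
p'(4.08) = -13.69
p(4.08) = -30.13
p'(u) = -2.76*u - 2.43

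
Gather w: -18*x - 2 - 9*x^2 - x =-9*x^2 - 19*x - 2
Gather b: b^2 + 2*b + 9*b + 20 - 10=b^2 + 11*b + 10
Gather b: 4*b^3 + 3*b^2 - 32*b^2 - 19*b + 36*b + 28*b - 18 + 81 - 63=4*b^3 - 29*b^2 + 45*b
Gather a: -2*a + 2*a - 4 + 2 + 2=0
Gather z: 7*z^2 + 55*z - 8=7*z^2 + 55*z - 8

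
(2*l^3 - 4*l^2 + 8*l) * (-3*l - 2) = -6*l^4 + 8*l^3 - 16*l^2 - 16*l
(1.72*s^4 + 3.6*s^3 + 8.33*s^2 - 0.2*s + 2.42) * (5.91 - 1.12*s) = -1.9264*s^5 + 6.1332*s^4 + 11.9464*s^3 + 49.4543*s^2 - 3.8924*s + 14.3022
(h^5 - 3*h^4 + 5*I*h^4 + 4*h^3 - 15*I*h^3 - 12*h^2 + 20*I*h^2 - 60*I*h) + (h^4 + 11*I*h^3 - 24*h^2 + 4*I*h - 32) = h^5 - 2*h^4 + 5*I*h^4 + 4*h^3 - 4*I*h^3 - 36*h^2 + 20*I*h^2 - 56*I*h - 32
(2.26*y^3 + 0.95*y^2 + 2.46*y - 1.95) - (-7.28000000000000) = 2.26*y^3 + 0.95*y^2 + 2.46*y + 5.33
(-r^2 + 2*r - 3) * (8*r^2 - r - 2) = -8*r^4 + 17*r^3 - 24*r^2 - r + 6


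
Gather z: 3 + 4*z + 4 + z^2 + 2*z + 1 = z^2 + 6*z + 8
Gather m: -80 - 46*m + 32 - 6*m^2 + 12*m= -6*m^2 - 34*m - 48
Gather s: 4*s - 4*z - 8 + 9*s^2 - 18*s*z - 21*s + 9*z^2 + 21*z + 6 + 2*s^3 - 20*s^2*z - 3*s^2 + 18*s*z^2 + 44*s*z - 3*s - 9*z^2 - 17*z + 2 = 2*s^3 + s^2*(6 - 20*z) + s*(18*z^2 + 26*z - 20)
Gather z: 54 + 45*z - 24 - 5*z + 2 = 40*z + 32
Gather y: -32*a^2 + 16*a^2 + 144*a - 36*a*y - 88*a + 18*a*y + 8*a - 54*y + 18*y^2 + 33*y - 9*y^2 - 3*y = -16*a^2 + 64*a + 9*y^2 + y*(-18*a - 24)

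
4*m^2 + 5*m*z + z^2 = (m + z)*(4*m + z)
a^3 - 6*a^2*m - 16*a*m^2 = a*(a - 8*m)*(a + 2*m)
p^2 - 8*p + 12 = (p - 6)*(p - 2)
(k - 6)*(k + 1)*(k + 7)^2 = k^4 + 9*k^3 - 27*k^2 - 329*k - 294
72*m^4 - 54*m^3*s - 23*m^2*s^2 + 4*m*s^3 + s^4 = (-4*m + s)*(-m + s)*(3*m + s)*(6*m + s)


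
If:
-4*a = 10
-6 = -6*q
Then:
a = -5/2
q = 1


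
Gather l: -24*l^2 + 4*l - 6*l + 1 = -24*l^2 - 2*l + 1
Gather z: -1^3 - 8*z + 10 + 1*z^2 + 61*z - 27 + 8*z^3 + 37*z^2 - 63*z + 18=8*z^3 + 38*z^2 - 10*z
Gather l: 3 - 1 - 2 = 0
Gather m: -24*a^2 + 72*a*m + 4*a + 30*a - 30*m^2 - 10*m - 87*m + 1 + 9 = -24*a^2 + 34*a - 30*m^2 + m*(72*a - 97) + 10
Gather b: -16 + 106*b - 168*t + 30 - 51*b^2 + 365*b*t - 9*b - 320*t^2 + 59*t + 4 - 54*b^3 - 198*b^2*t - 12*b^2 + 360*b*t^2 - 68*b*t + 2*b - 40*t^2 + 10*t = -54*b^3 + b^2*(-198*t - 63) + b*(360*t^2 + 297*t + 99) - 360*t^2 - 99*t + 18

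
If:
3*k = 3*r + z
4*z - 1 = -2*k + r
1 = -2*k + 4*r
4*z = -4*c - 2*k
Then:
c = -23/60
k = 17/30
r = 8/15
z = 1/10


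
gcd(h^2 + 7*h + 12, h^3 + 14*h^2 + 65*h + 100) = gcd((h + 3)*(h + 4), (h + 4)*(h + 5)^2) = h + 4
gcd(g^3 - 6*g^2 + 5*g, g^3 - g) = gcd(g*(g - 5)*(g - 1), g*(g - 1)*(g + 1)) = g^2 - g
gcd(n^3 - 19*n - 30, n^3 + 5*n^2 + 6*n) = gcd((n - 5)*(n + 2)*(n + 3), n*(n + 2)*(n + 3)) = n^2 + 5*n + 6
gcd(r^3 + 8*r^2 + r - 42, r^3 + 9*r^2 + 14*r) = r + 7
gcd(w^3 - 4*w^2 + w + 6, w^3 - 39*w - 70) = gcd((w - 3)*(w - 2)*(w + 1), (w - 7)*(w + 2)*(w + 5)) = 1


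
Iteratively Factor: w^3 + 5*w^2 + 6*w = (w)*(w^2 + 5*w + 6) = w*(w + 2)*(w + 3)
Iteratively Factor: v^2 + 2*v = (v + 2)*(v)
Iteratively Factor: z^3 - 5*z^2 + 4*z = (z - 1)*(z^2 - 4*z) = z*(z - 1)*(z - 4)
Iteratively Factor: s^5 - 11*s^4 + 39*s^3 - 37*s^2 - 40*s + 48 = (s - 4)*(s^4 - 7*s^3 + 11*s^2 + 7*s - 12) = (s - 4)*(s - 1)*(s^3 - 6*s^2 + 5*s + 12) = (s - 4)^2*(s - 1)*(s^2 - 2*s - 3) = (s - 4)^2*(s - 1)*(s + 1)*(s - 3)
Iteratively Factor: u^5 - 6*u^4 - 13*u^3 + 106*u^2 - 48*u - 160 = (u + 4)*(u^4 - 10*u^3 + 27*u^2 - 2*u - 40) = (u + 1)*(u + 4)*(u^3 - 11*u^2 + 38*u - 40) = (u - 2)*(u + 1)*(u + 4)*(u^2 - 9*u + 20) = (u - 4)*(u - 2)*(u + 1)*(u + 4)*(u - 5)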